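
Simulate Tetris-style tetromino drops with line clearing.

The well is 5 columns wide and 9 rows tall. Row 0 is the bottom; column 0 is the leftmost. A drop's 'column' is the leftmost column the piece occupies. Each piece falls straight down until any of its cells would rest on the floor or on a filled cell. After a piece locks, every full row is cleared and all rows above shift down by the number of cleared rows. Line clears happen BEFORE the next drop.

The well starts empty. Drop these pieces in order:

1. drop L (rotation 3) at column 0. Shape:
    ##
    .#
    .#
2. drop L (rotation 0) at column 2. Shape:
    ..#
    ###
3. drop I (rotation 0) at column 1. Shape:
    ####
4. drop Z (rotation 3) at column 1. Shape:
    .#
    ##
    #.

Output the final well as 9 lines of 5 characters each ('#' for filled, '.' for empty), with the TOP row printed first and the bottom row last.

Drop 1: L rot3 at col 0 lands with bottom-row=0; cleared 0 line(s) (total 0); column heights now [3 3 0 0 0], max=3
Drop 2: L rot0 at col 2 lands with bottom-row=0; cleared 0 line(s) (total 0); column heights now [3 3 1 1 2], max=3
Drop 3: I rot0 at col 1 lands with bottom-row=3; cleared 0 line(s) (total 0); column heights now [3 4 4 4 4], max=4
Drop 4: Z rot3 at col 1 lands with bottom-row=4; cleared 0 line(s) (total 0); column heights now [3 6 7 4 4], max=7

Answer: .....
.....
..#..
.##..
.#...
.####
##...
.#..#
.####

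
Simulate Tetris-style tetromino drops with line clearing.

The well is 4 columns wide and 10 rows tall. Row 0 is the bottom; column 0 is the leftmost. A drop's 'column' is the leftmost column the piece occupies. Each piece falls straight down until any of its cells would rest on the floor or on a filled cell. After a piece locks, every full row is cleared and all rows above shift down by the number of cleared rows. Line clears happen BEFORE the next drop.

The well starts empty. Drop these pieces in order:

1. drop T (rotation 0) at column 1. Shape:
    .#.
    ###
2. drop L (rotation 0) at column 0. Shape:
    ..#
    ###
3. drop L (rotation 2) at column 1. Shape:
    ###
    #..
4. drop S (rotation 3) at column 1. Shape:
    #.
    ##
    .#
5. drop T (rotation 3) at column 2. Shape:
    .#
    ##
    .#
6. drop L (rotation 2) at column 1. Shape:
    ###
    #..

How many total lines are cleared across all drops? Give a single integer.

Drop 1: T rot0 at col 1 lands with bottom-row=0; cleared 0 line(s) (total 0); column heights now [0 1 2 1], max=2
Drop 2: L rot0 at col 0 lands with bottom-row=2; cleared 0 line(s) (total 0); column heights now [3 3 4 1], max=4
Drop 3: L rot2 at col 1 lands with bottom-row=3; cleared 0 line(s) (total 0); column heights now [3 5 5 5], max=5
Drop 4: S rot3 at col 1 lands with bottom-row=5; cleared 0 line(s) (total 0); column heights now [3 8 7 5], max=8
Drop 5: T rot3 at col 2 lands with bottom-row=6; cleared 0 line(s) (total 0); column heights now [3 8 8 9], max=9
Drop 6: L rot2 at col 1 lands with bottom-row=8; cleared 0 line(s) (total 0); column heights now [3 10 10 10], max=10

Answer: 0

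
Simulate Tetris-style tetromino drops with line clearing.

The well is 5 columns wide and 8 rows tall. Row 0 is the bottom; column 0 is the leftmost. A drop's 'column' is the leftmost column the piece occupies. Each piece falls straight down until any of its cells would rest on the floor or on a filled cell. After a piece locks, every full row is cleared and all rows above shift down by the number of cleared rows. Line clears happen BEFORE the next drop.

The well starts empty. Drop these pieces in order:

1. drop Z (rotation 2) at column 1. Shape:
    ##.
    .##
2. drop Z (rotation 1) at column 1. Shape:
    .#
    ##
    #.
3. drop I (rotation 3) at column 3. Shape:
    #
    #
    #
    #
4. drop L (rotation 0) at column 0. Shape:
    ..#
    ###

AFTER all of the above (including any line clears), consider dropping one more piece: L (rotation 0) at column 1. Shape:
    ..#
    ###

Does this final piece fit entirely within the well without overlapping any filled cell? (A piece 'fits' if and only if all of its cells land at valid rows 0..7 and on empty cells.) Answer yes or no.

Answer: no

Derivation:
Drop 1: Z rot2 at col 1 lands with bottom-row=0; cleared 0 line(s) (total 0); column heights now [0 2 2 1 0], max=2
Drop 2: Z rot1 at col 1 lands with bottom-row=2; cleared 0 line(s) (total 0); column heights now [0 4 5 1 0], max=5
Drop 3: I rot3 at col 3 lands with bottom-row=1; cleared 0 line(s) (total 0); column heights now [0 4 5 5 0], max=5
Drop 4: L rot0 at col 0 lands with bottom-row=5; cleared 0 line(s) (total 0); column heights now [6 6 7 5 0], max=7
Test piece L rot0 at col 1 (width 3): heights before test = [6 6 7 5 0]; fits = False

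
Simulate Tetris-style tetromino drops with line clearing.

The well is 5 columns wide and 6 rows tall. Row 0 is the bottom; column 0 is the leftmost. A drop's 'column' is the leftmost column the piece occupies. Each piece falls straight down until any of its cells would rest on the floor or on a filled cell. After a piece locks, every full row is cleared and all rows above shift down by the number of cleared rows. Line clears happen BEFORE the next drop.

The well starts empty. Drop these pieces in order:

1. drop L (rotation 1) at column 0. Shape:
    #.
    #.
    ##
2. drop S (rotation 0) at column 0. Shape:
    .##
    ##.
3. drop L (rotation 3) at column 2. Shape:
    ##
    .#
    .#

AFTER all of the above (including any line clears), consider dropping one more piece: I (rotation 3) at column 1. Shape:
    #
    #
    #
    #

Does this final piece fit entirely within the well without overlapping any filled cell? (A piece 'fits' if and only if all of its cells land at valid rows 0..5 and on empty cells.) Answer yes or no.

Drop 1: L rot1 at col 0 lands with bottom-row=0; cleared 0 line(s) (total 0); column heights now [3 1 0 0 0], max=3
Drop 2: S rot0 at col 0 lands with bottom-row=3; cleared 0 line(s) (total 0); column heights now [4 5 5 0 0], max=5
Drop 3: L rot3 at col 2 lands with bottom-row=3; cleared 0 line(s) (total 0); column heights now [4 5 6 6 0], max=6
Test piece I rot3 at col 1 (width 1): heights before test = [4 5 6 6 0]; fits = False

Answer: no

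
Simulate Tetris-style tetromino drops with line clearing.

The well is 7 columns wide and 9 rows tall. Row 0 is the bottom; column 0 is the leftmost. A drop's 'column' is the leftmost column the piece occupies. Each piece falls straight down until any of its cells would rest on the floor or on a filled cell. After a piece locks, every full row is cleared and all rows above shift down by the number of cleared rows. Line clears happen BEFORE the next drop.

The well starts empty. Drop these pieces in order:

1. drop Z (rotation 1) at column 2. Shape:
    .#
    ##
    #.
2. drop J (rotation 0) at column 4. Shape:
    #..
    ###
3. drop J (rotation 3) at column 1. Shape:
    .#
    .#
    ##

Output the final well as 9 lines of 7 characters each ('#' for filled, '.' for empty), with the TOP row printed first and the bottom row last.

Answer: .......
.......
.......
.......
..#....
..#....
.###...
..###..
..#.###

Derivation:
Drop 1: Z rot1 at col 2 lands with bottom-row=0; cleared 0 line(s) (total 0); column heights now [0 0 2 3 0 0 0], max=3
Drop 2: J rot0 at col 4 lands with bottom-row=0; cleared 0 line(s) (total 0); column heights now [0 0 2 3 2 1 1], max=3
Drop 3: J rot3 at col 1 lands with bottom-row=2; cleared 0 line(s) (total 0); column heights now [0 3 5 3 2 1 1], max=5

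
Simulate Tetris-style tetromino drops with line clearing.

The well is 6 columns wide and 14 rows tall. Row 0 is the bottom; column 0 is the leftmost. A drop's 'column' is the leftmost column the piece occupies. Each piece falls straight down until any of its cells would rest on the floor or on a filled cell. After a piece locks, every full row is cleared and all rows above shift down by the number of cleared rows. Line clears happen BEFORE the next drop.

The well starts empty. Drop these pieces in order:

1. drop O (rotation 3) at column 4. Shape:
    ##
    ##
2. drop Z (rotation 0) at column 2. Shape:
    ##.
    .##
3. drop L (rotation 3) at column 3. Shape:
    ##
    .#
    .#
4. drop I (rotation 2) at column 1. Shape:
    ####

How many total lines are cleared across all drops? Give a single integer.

Answer: 0

Derivation:
Drop 1: O rot3 at col 4 lands with bottom-row=0; cleared 0 line(s) (total 0); column heights now [0 0 0 0 2 2], max=2
Drop 2: Z rot0 at col 2 lands with bottom-row=2; cleared 0 line(s) (total 0); column heights now [0 0 4 4 3 2], max=4
Drop 3: L rot3 at col 3 lands with bottom-row=3; cleared 0 line(s) (total 0); column heights now [0 0 4 6 6 2], max=6
Drop 4: I rot2 at col 1 lands with bottom-row=6; cleared 0 line(s) (total 0); column heights now [0 7 7 7 7 2], max=7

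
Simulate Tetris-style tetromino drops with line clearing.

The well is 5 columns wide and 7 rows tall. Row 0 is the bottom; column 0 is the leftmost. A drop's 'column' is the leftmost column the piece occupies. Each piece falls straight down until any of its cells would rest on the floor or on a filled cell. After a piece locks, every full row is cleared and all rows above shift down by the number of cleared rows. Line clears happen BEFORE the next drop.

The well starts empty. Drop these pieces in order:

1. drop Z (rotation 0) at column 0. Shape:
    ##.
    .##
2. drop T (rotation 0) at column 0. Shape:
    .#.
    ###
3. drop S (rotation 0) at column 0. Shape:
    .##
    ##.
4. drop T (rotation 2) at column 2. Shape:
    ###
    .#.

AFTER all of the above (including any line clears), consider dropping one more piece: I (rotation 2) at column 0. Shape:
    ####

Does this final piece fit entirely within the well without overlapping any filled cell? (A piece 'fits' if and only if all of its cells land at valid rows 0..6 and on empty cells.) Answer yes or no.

Answer: no

Derivation:
Drop 1: Z rot0 at col 0 lands with bottom-row=0; cleared 0 line(s) (total 0); column heights now [2 2 1 0 0], max=2
Drop 2: T rot0 at col 0 lands with bottom-row=2; cleared 0 line(s) (total 0); column heights now [3 4 3 0 0], max=4
Drop 3: S rot0 at col 0 lands with bottom-row=4; cleared 0 line(s) (total 0); column heights now [5 6 6 0 0], max=6
Drop 4: T rot2 at col 2 lands with bottom-row=5; cleared 0 line(s) (total 0); column heights now [5 6 7 7 7], max=7
Test piece I rot2 at col 0 (width 4): heights before test = [5 6 7 7 7]; fits = False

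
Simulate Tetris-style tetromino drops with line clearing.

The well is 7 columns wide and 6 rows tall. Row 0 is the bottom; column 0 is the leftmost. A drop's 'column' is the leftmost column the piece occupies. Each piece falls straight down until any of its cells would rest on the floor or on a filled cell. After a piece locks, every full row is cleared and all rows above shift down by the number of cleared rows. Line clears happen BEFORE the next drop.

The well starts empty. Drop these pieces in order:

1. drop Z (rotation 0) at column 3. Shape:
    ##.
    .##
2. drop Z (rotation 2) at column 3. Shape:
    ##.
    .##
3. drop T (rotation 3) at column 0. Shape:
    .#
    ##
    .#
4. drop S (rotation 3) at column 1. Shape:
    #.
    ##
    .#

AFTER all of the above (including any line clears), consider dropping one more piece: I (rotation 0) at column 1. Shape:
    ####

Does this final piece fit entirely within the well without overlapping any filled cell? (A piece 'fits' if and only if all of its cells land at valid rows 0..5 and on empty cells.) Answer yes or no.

Answer: yes

Derivation:
Drop 1: Z rot0 at col 3 lands with bottom-row=0; cleared 0 line(s) (total 0); column heights now [0 0 0 2 2 1 0], max=2
Drop 2: Z rot2 at col 3 lands with bottom-row=2; cleared 0 line(s) (total 0); column heights now [0 0 0 4 4 3 0], max=4
Drop 3: T rot3 at col 0 lands with bottom-row=0; cleared 0 line(s) (total 0); column heights now [2 3 0 4 4 3 0], max=4
Drop 4: S rot3 at col 1 lands with bottom-row=2; cleared 0 line(s) (total 0); column heights now [2 5 4 4 4 3 0], max=5
Test piece I rot0 at col 1 (width 4): heights before test = [2 5 4 4 4 3 0]; fits = True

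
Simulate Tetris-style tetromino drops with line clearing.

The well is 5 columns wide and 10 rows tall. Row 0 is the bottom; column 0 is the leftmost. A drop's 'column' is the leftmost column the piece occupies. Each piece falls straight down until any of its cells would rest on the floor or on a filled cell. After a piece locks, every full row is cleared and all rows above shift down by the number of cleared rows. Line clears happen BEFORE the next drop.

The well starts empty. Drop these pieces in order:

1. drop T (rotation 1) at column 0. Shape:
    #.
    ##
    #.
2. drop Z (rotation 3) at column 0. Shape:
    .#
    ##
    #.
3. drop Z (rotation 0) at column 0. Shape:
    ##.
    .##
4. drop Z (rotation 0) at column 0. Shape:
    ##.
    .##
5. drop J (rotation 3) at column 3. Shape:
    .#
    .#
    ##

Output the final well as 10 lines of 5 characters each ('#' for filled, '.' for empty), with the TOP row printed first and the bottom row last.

Answer: ##...
.##..
##...
.##..
.#...
##...
#....
#...#
##..#
#..##

Derivation:
Drop 1: T rot1 at col 0 lands with bottom-row=0; cleared 0 line(s) (total 0); column heights now [3 2 0 0 0], max=3
Drop 2: Z rot3 at col 0 lands with bottom-row=3; cleared 0 line(s) (total 0); column heights now [5 6 0 0 0], max=6
Drop 3: Z rot0 at col 0 lands with bottom-row=6; cleared 0 line(s) (total 0); column heights now [8 8 7 0 0], max=8
Drop 4: Z rot0 at col 0 lands with bottom-row=8; cleared 0 line(s) (total 0); column heights now [10 10 9 0 0], max=10
Drop 5: J rot3 at col 3 lands with bottom-row=0; cleared 0 line(s) (total 0); column heights now [10 10 9 1 3], max=10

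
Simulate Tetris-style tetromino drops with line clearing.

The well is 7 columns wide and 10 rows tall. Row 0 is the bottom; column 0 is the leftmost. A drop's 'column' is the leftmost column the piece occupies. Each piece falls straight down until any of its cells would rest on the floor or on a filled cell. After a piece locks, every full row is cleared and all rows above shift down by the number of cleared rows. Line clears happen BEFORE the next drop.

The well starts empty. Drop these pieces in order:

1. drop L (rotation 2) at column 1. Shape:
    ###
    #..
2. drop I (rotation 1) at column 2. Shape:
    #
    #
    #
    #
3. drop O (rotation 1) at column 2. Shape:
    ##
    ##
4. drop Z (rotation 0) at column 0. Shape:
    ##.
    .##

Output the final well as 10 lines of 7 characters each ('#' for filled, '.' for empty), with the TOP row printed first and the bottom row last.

Answer: ##.....
.##....
..##...
..##...
..#....
..#....
..#....
..#....
.###...
.#.....

Derivation:
Drop 1: L rot2 at col 1 lands with bottom-row=0; cleared 0 line(s) (total 0); column heights now [0 2 2 2 0 0 0], max=2
Drop 2: I rot1 at col 2 lands with bottom-row=2; cleared 0 line(s) (total 0); column heights now [0 2 6 2 0 0 0], max=6
Drop 3: O rot1 at col 2 lands with bottom-row=6; cleared 0 line(s) (total 0); column heights now [0 2 8 8 0 0 0], max=8
Drop 4: Z rot0 at col 0 lands with bottom-row=8; cleared 0 line(s) (total 0); column heights now [10 10 9 8 0 0 0], max=10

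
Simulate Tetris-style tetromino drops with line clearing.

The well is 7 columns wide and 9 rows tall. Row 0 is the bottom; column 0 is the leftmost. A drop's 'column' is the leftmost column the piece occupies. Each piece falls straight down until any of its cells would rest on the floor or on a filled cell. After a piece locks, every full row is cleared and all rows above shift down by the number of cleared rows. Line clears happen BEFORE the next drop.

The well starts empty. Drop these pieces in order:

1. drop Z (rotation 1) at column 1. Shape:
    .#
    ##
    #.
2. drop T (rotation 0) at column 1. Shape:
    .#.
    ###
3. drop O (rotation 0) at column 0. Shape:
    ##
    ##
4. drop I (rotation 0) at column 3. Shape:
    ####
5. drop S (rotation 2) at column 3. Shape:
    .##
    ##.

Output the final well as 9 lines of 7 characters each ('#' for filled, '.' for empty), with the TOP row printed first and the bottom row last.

Drop 1: Z rot1 at col 1 lands with bottom-row=0; cleared 0 line(s) (total 0); column heights now [0 2 3 0 0 0 0], max=3
Drop 2: T rot0 at col 1 lands with bottom-row=3; cleared 0 line(s) (total 0); column heights now [0 4 5 4 0 0 0], max=5
Drop 3: O rot0 at col 0 lands with bottom-row=4; cleared 0 line(s) (total 0); column heights now [6 6 5 4 0 0 0], max=6
Drop 4: I rot0 at col 3 lands with bottom-row=4; cleared 1 line(s) (total 1); column heights now [5 5 4 4 0 0 0], max=5
Drop 5: S rot2 at col 3 lands with bottom-row=4; cleared 0 line(s) (total 1); column heights now [5 5 4 5 6 6 0], max=6

Answer: .......
.......
.......
....##.
##.##..
.###...
..#....
.##....
.#.....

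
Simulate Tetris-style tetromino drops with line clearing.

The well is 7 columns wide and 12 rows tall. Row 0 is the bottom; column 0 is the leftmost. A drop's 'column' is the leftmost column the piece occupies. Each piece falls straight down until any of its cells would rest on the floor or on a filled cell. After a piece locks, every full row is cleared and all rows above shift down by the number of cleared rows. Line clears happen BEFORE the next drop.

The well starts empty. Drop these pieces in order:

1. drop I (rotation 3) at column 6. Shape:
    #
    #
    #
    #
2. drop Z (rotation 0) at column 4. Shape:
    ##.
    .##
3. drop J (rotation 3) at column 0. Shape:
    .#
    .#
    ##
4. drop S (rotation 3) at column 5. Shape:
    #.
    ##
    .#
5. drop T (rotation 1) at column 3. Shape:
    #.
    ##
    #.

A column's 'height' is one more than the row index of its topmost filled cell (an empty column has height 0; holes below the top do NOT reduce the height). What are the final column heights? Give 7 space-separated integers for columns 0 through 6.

Answer: 1 3 0 8 7 8 7

Derivation:
Drop 1: I rot3 at col 6 lands with bottom-row=0; cleared 0 line(s) (total 0); column heights now [0 0 0 0 0 0 4], max=4
Drop 2: Z rot0 at col 4 lands with bottom-row=4; cleared 0 line(s) (total 0); column heights now [0 0 0 0 6 6 5], max=6
Drop 3: J rot3 at col 0 lands with bottom-row=0; cleared 0 line(s) (total 0); column heights now [1 3 0 0 6 6 5], max=6
Drop 4: S rot3 at col 5 lands with bottom-row=5; cleared 0 line(s) (total 0); column heights now [1 3 0 0 6 8 7], max=8
Drop 5: T rot1 at col 3 lands with bottom-row=5; cleared 0 line(s) (total 0); column heights now [1 3 0 8 7 8 7], max=8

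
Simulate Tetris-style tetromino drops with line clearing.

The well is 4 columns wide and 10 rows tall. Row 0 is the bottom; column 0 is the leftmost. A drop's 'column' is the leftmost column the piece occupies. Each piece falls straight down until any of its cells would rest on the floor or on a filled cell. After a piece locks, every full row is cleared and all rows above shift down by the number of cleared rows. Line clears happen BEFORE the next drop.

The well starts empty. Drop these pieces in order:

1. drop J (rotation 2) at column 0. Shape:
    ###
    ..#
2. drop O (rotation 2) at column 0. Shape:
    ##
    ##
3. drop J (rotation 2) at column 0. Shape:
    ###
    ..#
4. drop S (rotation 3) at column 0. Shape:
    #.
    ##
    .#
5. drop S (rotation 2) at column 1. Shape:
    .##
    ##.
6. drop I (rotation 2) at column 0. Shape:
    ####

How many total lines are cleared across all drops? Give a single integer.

Answer: 1

Derivation:
Drop 1: J rot2 at col 0 lands with bottom-row=0; cleared 0 line(s) (total 0); column heights now [2 2 2 0], max=2
Drop 2: O rot2 at col 0 lands with bottom-row=2; cleared 0 line(s) (total 0); column heights now [4 4 2 0], max=4
Drop 3: J rot2 at col 0 lands with bottom-row=3; cleared 0 line(s) (total 0); column heights now [5 5 5 0], max=5
Drop 4: S rot3 at col 0 lands with bottom-row=5; cleared 0 line(s) (total 0); column heights now [8 7 5 0], max=8
Drop 5: S rot2 at col 1 lands with bottom-row=7; cleared 0 line(s) (total 0); column heights now [8 8 9 9], max=9
Drop 6: I rot2 at col 0 lands with bottom-row=9; cleared 1 line(s) (total 1); column heights now [8 8 9 9], max=9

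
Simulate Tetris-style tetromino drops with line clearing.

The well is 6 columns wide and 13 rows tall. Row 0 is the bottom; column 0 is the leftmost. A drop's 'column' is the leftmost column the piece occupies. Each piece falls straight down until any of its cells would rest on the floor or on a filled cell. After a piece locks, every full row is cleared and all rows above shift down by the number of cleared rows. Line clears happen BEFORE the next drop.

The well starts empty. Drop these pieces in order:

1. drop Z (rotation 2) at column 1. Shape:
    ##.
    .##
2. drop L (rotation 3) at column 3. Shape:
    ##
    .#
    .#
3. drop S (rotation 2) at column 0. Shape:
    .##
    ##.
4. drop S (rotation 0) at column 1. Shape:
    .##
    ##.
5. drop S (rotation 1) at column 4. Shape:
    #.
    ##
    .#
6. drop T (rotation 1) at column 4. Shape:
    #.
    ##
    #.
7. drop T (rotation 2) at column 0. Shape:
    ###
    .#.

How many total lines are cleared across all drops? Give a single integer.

Answer: 0

Derivation:
Drop 1: Z rot2 at col 1 lands with bottom-row=0; cleared 0 line(s) (total 0); column heights now [0 2 2 1 0 0], max=2
Drop 2: L rot3 at col 3 lands with bottom-row=0; cleared 0 line(s) (total 0); column heights now [0 2 2 3 3 0], max=3
Drop 3: S rot2 at col 0 lands with bottom-row=2; cleared 0 line(s) (total 0); column heights now [3 4 4 3 3 0], max=4
Drop 4: S rot0 at col 1 lands with bottom-row=4; cleared 0 line(s) (total 0); column heights now [3 5 6 6 3 0], max=6
Drop 5: S rot1 at col 4 lands with bottom-row=2; cleared 0 line(s) (total 0); column heights now [3 5 6 6 5 4], max=6
Drop 6: T rot1 at col 4 lands with bottom-row=5; cleared 0 line(s) (total 0); column heights now [3 5 6 6 8 7], max=8
Drop 7: T rot2 at col 0 lands with bottom-row=5; cleared 0 line(s) (total 0); column heights now [7 7 7 6 8 7], max=8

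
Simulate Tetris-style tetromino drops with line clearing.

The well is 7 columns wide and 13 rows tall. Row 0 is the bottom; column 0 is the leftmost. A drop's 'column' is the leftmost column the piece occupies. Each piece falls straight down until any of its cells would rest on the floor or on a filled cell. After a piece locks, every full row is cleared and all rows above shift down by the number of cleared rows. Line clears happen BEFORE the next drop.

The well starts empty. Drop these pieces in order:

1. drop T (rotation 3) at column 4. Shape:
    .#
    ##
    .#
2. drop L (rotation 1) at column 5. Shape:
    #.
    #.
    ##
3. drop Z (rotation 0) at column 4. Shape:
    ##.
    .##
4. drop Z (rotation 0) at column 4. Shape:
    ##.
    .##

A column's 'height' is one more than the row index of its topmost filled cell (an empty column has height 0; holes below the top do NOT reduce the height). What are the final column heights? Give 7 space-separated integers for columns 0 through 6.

Drop 1: T rot3 at col 4 lands with bottom-row=0; cleared 0 line(s) (total 0); column heights now [0 0 0 0 2 3 0], max=3
Drop 2: L rot1 at col 5 lands with bottom-row=3; cleared 0 line(s) (total 0); column heights now [0 0 0 0 2 6 4], max=6
Drop 3: Z rot0 at col 4 lands with bottom-row=6; cleared 0 line(s) (total 0); column heights now [0 0 0 0 8 8 7], max=8
Drop 4: Z rot0 at col 4 lands with bottom-row=8; cleared 0 line(s) (total 0); column heights now [0 0 0 0 10 10 9], max=10

Answer: 0 0 0 0 10 10 9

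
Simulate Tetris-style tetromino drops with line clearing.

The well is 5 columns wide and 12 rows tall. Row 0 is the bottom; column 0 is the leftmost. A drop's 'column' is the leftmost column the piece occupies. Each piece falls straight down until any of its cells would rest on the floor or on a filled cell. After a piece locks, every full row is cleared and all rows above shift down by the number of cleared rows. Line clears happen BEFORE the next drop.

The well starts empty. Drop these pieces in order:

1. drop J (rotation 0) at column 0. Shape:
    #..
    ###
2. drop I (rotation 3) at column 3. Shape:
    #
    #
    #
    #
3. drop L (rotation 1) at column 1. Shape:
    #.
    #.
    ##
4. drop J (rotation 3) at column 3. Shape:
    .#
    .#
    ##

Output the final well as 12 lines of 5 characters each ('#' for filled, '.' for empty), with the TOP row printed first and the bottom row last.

Answer: .....
.....
.....
.....
.....
....#
....#
...##
.#.#.
.#.#.
####.
####.

Derivation:
Drop 1: J rot0 at col 0 lands with bottom-row=0; cleared 0 line(s) (total 0); column heights now [2 1 1 0 0], max=2
Drop 2: I rot3 at col 3 lands with bottom-row=0; cleared 0 line(s) (total 0); column heights now [2 1 1 4 0], max=4
Drop 3: L rot1 at col 1 lands with bottom-row=1; cleared 0 line(s) (total 0); column heights now [2 4 2 4 0], max=4
Drop 4: J rot3 at col 3 lands with bottom-row=4; cleared 0 line(s) (total 0); column heights now [2 4 2 5 7], max=7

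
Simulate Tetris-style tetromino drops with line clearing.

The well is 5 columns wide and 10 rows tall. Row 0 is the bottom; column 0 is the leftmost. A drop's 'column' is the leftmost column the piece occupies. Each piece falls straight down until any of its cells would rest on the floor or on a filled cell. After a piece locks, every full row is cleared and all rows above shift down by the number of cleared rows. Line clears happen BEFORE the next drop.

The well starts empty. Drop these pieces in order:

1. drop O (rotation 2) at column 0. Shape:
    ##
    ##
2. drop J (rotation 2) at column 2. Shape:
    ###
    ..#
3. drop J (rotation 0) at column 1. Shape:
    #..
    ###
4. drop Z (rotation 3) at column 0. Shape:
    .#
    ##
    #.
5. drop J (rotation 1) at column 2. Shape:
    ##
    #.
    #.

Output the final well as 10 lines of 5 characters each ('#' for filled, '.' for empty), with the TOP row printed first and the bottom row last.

Answer: .....
.....
.....
.....
.....
.###.
###..
###..
.###.
##..#

Derivation:
Drop 1: O rot2 at col 0 lands with bottom-row=0; cleared 0 line(s) (total 0); column heights now [2 2 0 0 0], max=2
Drop 2: J rot2 at col 2 lands with bottom-row=0; cleared 1 line(s) (total 1); column heights now [1 1 0 0 1], max=1
Drop 3: J rot0 at col 1 lands with bottom-row=1; cleared 0 line(s) (total 1); column heights now [1 3 2 2 1], max=3
Drop 4: Z rot3 at col 0 lands with bottom-row=2; cleared 0 line(s) (total 1); column heights now [4 5 2 2 1], max=5
Drop 5: J rot1 at col 2 lands with bottom-row=2; cleared 0 line(s) (total 1); column heights now [4 5 5 5 1], max=5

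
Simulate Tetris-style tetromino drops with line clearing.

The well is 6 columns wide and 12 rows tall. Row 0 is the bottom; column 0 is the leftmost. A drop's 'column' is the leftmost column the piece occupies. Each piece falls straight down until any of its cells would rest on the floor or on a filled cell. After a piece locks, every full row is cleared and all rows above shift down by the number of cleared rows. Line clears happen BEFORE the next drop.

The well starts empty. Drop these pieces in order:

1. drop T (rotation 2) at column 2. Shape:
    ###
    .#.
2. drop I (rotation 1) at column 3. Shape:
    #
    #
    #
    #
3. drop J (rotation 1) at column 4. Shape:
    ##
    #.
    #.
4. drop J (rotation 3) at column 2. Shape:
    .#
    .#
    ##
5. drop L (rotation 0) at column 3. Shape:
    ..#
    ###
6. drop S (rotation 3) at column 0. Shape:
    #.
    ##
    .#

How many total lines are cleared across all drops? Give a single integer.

Answer: 0

Derivation:
Drop 1: T rot2 at col 2 lands with bottom-row=0; cleared 0 line(s) (total 0); column heights now [0 0 2 2 2 0], max=2
Drop 2: I rot1 at col 3 lands with bottom-row=2; cleared 0 line(s) (total 0); column heights now [0 0 2 6 2 0], max=6
Drop 3: J rot1 at col 4 lands with bottom-row=2; cleared 0 line(s) (total 0); column heights now [0 0 2 6 5 5], max=6
Drop 4: J rot3 at col 2 lands with bottom-row=6; cleared 0 line(s) (total 0); column heights now [0 0 7 9 5 5], max=9
Drop 5: L rot0 at col 3 lands with bottom-row=9; cleared 0 line(s) (total 0); column heights now [0 0 7 10 10 11], max=11
Drop 6: S rot3 at col 0 lands with bottom-row=0; cleared 0 line(s) (total 0); column heights now [3 2 7 10 10 11], max=11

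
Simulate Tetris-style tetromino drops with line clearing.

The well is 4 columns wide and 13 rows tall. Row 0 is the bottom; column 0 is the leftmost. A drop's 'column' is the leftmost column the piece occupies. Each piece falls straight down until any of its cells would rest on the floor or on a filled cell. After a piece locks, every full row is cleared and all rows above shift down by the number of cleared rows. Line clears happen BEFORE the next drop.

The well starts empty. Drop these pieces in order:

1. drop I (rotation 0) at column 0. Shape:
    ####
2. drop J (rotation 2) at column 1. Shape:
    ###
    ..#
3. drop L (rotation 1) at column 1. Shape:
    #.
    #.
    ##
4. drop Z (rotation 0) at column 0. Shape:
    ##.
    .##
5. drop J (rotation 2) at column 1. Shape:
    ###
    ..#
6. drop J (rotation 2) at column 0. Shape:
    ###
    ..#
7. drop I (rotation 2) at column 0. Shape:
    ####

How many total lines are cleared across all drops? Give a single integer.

Answer: 2

Derivation:
Drop 1: I rot0 at col 0 lands with bottom-row=0; cleared 1 line(s) (total 1); column heights now [0 0 0 0], max=0
Drop 2: J rot2 at col 1 lands with bottom-row=0; cleared 0 line(s) (total 1); column heights now [0 2 2 2], max=2
Drop 3: L rot1 at col 1 lands with bottom-row=2; cleared 0 line(s) (total 1); column heights now [0 5 3 2], max=5
Drop 4: Z rot0 at col 0 lands with bottom-row=5; cleared 0 line(s) (total 1); column heights now [7 7 6 2], max=7
Drop 5: J rot2 at col 1 lands with bottom-row=6; cleared 0 line(s) (total 1); column heights now [7 8 8 8], max=8
Drop 6: J rot2 at col 0 lands with bottom-row=8; cleared 0 line(s) (total 1); column heights now [10 10 10 8], max=10
Drop 7: I rot2 at col 0 lands with bottom-row=10; cleared 1 line(s) (total 2); column heights now [10 10 10 8], max=10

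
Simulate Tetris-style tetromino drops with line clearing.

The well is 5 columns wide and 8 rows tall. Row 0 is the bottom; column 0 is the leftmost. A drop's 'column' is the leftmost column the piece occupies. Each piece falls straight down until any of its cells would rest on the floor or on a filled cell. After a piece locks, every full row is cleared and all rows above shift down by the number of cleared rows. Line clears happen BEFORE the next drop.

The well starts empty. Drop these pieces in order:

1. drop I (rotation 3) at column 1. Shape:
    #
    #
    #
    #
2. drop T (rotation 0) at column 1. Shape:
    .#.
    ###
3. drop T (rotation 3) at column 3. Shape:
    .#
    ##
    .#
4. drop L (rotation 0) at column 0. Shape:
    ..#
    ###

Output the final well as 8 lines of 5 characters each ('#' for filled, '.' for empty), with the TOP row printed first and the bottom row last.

Answer: ..#..
###.#
..###
.####
.#...
.#...
.#...
.#...

Derivation:
Drop 1: I rot3 at col 1 lands with bottom-row=0; cleared 0 line(s) (total 0); column heights now [0 4 0 0 0], max=4
Drop 2: T rot0 at col 1 lands with bottom-row=4; cleared 0 line(s) (total 0); column heights now [0 5 6 5 0], max=6
Drop 3: T rot3 at col 3 lands with bottom-row=4; cleared 0 line(s) (total 0); column heights now [0 5 6 6 7], max=7
Drop 4: L rot0 at col 0 lands with bottom-row=6; cleared 0 line(s) (total 0); column heights now [7 7 8 6 7], max=8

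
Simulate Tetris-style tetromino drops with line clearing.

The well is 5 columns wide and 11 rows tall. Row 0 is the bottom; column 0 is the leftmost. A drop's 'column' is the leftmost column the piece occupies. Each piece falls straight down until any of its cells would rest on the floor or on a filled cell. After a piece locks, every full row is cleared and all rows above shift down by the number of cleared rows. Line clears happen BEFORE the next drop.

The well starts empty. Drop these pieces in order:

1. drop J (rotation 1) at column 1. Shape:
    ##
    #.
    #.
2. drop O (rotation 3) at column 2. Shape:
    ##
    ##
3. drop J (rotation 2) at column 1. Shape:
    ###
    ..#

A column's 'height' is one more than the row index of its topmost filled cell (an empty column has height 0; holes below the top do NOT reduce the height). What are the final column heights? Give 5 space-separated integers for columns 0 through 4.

Drop 1: J rot1 at col 1 lands with bottom-row=0; cleared 0 line(s) (total 0); column heights now [0 3 3 0 0], max=3
Drop 2: O rot3 at col 2 lands with bottom-row=3; cleared 0 line(s) (total 0); column heights now [0 3 5 5 0], max=5
Drop 3: J rot2 at col 1 lands with bottom-row=5; cleared 0 line(s) (total 0); column heights now [0 7 7 7 0], max=7

Answer: 0 7 7 7 0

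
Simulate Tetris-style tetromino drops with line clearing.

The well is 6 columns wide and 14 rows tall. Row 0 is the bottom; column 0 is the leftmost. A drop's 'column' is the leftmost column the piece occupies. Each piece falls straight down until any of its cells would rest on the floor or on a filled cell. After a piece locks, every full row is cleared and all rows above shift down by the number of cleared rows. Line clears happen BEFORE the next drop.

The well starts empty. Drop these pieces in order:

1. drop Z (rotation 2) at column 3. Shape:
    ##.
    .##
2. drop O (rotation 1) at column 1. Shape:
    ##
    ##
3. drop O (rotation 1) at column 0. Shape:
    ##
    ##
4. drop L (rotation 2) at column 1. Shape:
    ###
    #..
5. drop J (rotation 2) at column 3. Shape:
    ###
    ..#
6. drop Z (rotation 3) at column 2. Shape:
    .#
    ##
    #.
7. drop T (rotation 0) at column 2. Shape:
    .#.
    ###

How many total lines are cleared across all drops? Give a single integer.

Answer: 0

Derivation:
Drop 1: Z rot2 at col 3 lands with bottom-row=0; cleared 0 line(s) (total 0); column heights now [0 0 0 2 2 1], max=2
Drop 2: O rot1 at col 1 lands with bottom-row=0; cleared 0 line(s) (total 0); column heights now [0 2 2 2 2 1], max=2
Drop 3: O rot1 at col 0 lands with bottom-row=2; cleared 0 line(s) (total 0); column heights now [4 4 2 2 2 1], max=4
Drop 4: L rot2 at col 1 lands with bottom-row=4; cleared 0 line(s) (total 0); column heights now [4 6 6 6 2 1], max=6
Drop 5: J rot2 at col 3 lands with bottom-row=5; cleared 0 line(s) (total 0); column heights now [4 6 6 7 7 7], max=7
Drop 6: Z rot3 at col 2 lands with bottom-row=6; cleared 0 line(s) (total 0); column heights now [4 6 8 9 7 7], max=9
Drop 7: T rot0 at col 2 lands with bottom-row=9; cleared 0 line(s) (total 0); column heights now [4 6 10 11 10 7], max=11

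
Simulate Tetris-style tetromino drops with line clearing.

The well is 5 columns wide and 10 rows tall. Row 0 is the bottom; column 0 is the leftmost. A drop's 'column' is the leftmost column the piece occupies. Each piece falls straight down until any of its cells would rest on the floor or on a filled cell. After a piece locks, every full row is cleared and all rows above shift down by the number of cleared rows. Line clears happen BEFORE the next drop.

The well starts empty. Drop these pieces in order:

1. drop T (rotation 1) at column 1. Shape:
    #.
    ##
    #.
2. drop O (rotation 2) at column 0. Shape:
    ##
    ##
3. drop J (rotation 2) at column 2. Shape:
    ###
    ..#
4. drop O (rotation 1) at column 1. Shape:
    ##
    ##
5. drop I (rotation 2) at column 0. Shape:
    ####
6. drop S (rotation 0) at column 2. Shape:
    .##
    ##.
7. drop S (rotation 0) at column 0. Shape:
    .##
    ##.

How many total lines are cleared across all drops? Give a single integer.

Answer: 0

Derivation:
Drop 1: T rot1 at col 1 lands with bottom-row=0; cleared 0 line(s) (total 0); column heights now [0 3 2 0 0], max=3
Drop 2: O rot2 at col 0 lands with bottom-row=3; cleared 0 line(s) (total 0); column heights now [5 5 2 0 0], max=5
Drop 3: J rot2 at col 2 lands with bottom-row=1; cleared 0 line(s) (total 0); column heights now [5 5 3 3 3], max=5
Drop 4: O rot1 at col 1 lands with bottom-row=5; cleared 0 line(s) (total 0); column heights now [5 7 7 3 3], max=7
Drop 5: I rot2 at col 0 lands with bottom-row=7; cleared 0 line(s) (total 0); column heights now [8 8 8 8 3], max=8
Drop 6: S rot0 at col 2 lands with bottom-row=8; cleared 0 line(s) (total 0); column heights now [8 8 9 10 10], max=10
Drop 7: S rot0 at col 0 lands with bottom-row=8; cleared 0 line(s) (total 0); column heights now [9 10 10 10 10], max=10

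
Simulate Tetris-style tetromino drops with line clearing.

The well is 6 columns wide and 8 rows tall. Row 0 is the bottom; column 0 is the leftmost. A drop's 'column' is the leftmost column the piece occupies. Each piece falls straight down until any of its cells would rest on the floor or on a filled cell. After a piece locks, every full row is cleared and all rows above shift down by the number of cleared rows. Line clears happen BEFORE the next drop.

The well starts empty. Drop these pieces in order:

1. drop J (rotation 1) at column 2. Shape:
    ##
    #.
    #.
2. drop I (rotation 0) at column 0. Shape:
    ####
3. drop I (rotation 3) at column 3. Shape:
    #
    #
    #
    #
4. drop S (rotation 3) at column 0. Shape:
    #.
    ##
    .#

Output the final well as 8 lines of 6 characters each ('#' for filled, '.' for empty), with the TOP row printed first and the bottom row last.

Drop 1: J rot1 at col 2 lands with bottom-row=0; cleared 0 line(s) (total 0); column heights now [0 0 3 3 0 0], max=3
Drop 2: I rot0 at col 0 lands with bottom-row=3; cleared 0 line(s) (total 0); column heights now [4 4 4 4 0 0], max=4
Drop 3: I rot3 at col 3 lands with bottom-row=4; cleared 0 line(s) (total 0); column heights now [4 4 4 8 0 0], max=8
Drop 4: S rot3 at col 0 lands with bottom-row=4; cleared 0 line(s) (total 0); column heights now [7 6 4 8 0 0], max=8

Answer: ...#..
#..#..
##.#..
.#.#..
####..
..##..
..#...
..#...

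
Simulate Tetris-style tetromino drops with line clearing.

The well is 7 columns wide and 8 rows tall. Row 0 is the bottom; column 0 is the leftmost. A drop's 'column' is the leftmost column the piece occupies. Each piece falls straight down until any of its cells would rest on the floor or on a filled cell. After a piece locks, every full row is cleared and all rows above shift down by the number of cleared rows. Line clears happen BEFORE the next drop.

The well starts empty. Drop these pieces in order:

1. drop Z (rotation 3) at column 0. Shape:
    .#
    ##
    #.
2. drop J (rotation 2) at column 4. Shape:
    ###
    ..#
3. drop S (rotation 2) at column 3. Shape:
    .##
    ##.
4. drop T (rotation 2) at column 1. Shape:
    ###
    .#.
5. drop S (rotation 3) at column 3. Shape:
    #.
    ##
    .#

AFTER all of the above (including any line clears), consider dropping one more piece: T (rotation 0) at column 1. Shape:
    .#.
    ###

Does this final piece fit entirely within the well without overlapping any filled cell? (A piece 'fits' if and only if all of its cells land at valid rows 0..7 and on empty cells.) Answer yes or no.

Answer: no

Derivation:
Drop 1: Z rot3 at col 0 lands with bottom-row=0; cleared 0 line(s) (total 0); column heights now [2 3 0 0 0 0 0], max=3
Drop 2: J rot2 at col 4 lands with bottom-row=0; cleared 0 line(s) (total 0); column heights now [2 3 0 0 2 2 2], max=3
Drop 3: S rot2 at col 3 lands with bottom-row=2; cleared 0 line(s) (total 0); column heights now [2 3 0 3 4 4 2], max=4
Drop 4: T rot2 at col 1 lands with bottom-row=2; cleared 0 line(s) (total 0); column heights now [2 4 4 4 4 4 2], max=4
Drop 5: S rot3 at col 3 lands with bottom-row=4; cleared 0 line(s) (total 0); column heights now [2 4 4 7 6 4 2], max=7
Test piece T rot0 at col 1 (width 3): heights before test = [2 4 4 7 6 4 2]; fits = False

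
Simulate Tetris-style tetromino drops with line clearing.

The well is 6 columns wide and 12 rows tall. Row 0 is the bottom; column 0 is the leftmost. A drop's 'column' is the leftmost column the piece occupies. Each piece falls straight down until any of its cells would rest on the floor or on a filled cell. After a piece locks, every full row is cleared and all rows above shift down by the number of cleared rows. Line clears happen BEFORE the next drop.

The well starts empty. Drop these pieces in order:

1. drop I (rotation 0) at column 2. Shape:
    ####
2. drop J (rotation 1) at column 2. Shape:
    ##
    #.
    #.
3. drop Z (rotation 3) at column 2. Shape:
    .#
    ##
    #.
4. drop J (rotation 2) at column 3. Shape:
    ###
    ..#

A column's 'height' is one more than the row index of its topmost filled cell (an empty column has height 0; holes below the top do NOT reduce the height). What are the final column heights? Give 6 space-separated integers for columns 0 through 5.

Drop 1: I rot0 at col 2 lands with bottom-row=0; cleared 0 line(s) (total 0); column heights now [0 0 1 1 1 1], max=1
Drop 2: J rot1 at col 2 lands with bottom-row=1; cleared 0 line(s) (total 0); column heights now [0 0 4 4 1 1], max=4
Drop 3: Z rot3 at col 2 lands with bottom-row=4; cleared 0 line(s) (total 0); column heights now [0 0 6 7 1 1], max=7
Drop 4: J rot2 at col 3 lands with bottom-row=6; cleared 0 line(s) (total 0); column heights now [0 0 6 8 8 8], max=8

Answer: 0 0 6 8 8 8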